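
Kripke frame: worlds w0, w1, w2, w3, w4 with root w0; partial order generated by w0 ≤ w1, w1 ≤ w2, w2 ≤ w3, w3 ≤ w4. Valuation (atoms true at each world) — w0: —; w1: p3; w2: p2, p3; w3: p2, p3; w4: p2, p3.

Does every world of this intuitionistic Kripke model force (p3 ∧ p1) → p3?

w0 ⊩ (p3 ∧ p1) → p3 vacuously: no world accessible from w0 forces the antecedent p3 ∧ p1.
Since the root w0 forces (p3 ∧ p1) → p3 and forcing is persistent (monotone upward), every world forces it.

Yes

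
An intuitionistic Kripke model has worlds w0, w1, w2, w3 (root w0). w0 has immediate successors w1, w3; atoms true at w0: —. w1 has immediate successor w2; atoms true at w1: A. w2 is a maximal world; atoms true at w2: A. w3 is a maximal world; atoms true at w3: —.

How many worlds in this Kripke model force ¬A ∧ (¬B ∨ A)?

w0: does not force it — w0 ⊮ ¬A ∧ (¬B ∨ A) since w0 fails ¬A.
w1: does not force it — w1 ⊮ ¬A ∧ (¬B ∨ A) since w1 fails ¬A.
w2: does not force it — w2 ⊮ ¬A ∧ (¬B ∨ A) since w2 fails ¬A.
w3: forces it.
Worlds forcing the formula: {w3}.

1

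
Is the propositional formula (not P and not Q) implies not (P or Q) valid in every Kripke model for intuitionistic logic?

This is a constructively valid De Morgan direction (conjunction of negations to negated disjunction), which is intuitionistically derivable.
If both not P and not Q hold at a world, no accessible world forces P or forces Q, so none forces P or Q.

Yes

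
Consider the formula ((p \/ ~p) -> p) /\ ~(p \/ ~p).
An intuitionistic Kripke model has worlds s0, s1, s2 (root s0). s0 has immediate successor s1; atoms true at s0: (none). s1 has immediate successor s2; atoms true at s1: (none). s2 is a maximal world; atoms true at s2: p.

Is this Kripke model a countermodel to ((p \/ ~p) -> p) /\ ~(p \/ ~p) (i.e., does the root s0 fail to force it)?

Yes

s0 ||-/- ((p \/ ~p) -> p) /\ ~(p \/ ~p) since s0 fails ~(p \/ ~p).
So the root s0 does not force ((p \/ ~p) -> p) /\ ~(p \/ ~p); the model is a countermodel.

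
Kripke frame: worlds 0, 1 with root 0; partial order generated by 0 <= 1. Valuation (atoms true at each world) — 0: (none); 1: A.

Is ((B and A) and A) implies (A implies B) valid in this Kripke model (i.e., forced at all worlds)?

Yes

0 forces ((B and A) and A) implies (A implies B) vacuously: no world accessible from 0 forces the antecedent (B and A) and A.
Since the root 0 forces ((B and A) and A) implies (A implies B) and forcing is persistent (monotone upward), every world forces it.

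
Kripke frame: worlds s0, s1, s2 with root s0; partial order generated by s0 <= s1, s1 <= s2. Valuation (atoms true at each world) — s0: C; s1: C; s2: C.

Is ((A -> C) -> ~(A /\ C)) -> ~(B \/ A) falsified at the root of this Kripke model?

s0 ||- ((A -> C) -> ~(A /\ C)) -> ~(B \/ A): every world accessible from s0 that forces (A -> C) -> ~(A /\ C) (namely s0, s1, s2) also forces ~(B \/ A).
So the root s0 forces ((A -> C) -> ~(A /\ C)) -> ~(B \/ A); the model is not a countermodel.

No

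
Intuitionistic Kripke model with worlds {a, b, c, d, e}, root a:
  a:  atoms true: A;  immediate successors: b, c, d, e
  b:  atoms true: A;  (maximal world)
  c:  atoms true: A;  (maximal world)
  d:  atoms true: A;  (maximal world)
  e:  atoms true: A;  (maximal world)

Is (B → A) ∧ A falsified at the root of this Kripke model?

a ⊩ (B → A) ∧ A since a forces both conjuncts.
So the root a forces (B → A) ∧ A; the model is not a countermodel.

No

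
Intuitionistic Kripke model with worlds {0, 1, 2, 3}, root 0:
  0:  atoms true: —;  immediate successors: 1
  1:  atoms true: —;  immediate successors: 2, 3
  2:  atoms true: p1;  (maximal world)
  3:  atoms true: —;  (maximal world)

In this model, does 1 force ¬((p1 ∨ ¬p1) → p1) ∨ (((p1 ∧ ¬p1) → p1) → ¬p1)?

1 ⊮ ¬((p1 ∨ ¬p1) → p1) ∨ (((p1 ∧ ¬p1) → p1) → ¬p1): neither disjunct is forced at 1.
1 ⊮ ¬((p1 ∨ ¬p1) → p1) since 2 is accessible from 1 and 2 ⊩ (p1 ∨ ¬p1) → p1.
2 ⊩ (p1 ∨ ¬p1) → p1: every world accessible from 2 that forces p1 ∨ ¬p1 (namely 2) also forces p1.

No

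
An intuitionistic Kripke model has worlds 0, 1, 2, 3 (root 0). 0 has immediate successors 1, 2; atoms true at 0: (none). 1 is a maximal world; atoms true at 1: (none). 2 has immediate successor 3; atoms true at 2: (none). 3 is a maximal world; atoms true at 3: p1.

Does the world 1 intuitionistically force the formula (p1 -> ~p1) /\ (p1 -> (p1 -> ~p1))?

1 ||- (p1 -> ~p1) /\ (p1 -> (p1 -> ~p1)) since 1 forces both conjuncts.

Yes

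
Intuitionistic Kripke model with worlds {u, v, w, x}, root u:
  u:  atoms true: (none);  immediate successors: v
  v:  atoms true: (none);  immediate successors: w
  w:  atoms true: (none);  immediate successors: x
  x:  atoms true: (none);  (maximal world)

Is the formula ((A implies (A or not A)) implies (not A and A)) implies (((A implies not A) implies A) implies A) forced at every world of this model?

Yes

u forces ((A implies (A or not A)) implies (not A and A)) implies (((A implies not A) implies A) implies A) vacuously: no world accessible from u forces the antecedent (A implies (A or not A)) implies (not A and A).
Since the root u forces ((A implies (A or not A)) implies (not A and A)) implies (((A implies not A) implies A) implies A) and forcing is persistent (monotone upward), every world forces it.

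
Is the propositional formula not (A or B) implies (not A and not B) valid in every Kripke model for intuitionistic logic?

Yes

This is a constructively valid De Morgan direction (negated disjunction to conjunction of negations), which is intuitionistically derivable.
From not (A or B): if A held then A or B would, contradiction — so not A; similarly not B.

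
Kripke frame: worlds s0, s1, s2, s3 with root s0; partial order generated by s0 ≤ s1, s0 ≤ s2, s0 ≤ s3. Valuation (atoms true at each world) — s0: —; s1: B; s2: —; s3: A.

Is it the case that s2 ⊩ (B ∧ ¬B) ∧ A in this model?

s2 ⊮ (B ∧ ¬B) ∧ A since s2 fails B ∧ ¬B.

No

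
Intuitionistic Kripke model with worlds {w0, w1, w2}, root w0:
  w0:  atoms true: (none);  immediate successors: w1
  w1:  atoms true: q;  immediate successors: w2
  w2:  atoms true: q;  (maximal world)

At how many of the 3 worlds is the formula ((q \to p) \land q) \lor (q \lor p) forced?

w0: does not force it — w0 \nVdash ((q \to p) \land q) \lor (q \lor p): neither disjunct is forced at w0.
w1: forces it.
w2: forces it.
Worlds forcing the formula: {w1, w2}.

2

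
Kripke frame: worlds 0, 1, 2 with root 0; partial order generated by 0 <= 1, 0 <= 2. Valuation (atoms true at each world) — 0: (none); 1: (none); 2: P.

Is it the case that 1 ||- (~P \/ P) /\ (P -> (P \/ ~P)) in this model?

1 ||- (~P \/ P) /\ (P -> (P \/ ~P)) since 1 forces both conjuncts.

Yes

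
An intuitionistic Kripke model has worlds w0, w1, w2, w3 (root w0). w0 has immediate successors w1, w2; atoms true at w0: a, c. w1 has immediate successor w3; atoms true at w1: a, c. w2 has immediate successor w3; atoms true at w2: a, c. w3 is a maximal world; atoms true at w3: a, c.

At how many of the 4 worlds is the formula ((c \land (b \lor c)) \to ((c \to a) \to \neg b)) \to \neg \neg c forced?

w0: forces it.
w1: forces it.
w2: forces it.
w3: forces it.
Worlds forcing the formula: {w0, w1, w2, w3}.

4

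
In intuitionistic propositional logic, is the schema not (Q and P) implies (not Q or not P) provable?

No

This is the constructively invalid direction of De Morgan's law for conjunction, which is not intuitionistically valid.
A Kripke countermodel: worlds a, b, c; order generated by a <= b, a <= c; atoms true at each world — a:{}; b:{Q}; c:{P}.
a does not force not (Q and P) implies (not Q or not P): already at a itself, a forces not (Q and P) but a does not force not Q or not P.
a does not force not Q or not P: neither disjunct is forced at a.
a does not force not Q since b is accessible from a and b forces Q.
So the root a does not force the formula.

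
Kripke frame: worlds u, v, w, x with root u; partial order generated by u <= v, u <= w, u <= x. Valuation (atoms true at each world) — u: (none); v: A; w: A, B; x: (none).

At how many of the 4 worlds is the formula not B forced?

u: does not force it — u does not force not B since w is accessible from u and w forces B.
v: forces it.
w: does not force it — w does not force not B since w is accessible from w and w forces B.
x: forces it.
Worlds forcing the formula: {v, x}.

2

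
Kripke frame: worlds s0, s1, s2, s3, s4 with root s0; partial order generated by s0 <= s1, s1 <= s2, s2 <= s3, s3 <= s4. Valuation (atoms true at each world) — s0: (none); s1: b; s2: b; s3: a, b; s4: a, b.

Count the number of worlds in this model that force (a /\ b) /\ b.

s0: does not force it — s0 ||-/- (a /\ b) /\ b since s0 fails a /\ b.
s1: does not force it — s1 ||-/- (a /\ b) /\ b since s1 fails a /\ b.
s2: does not force it.
s3: forces it.
s4: forces it.
Worlds forcing the formula: {s3, s4}.

2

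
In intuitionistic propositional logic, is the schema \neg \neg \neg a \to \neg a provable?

This is triple-negation reduction, which is intuitionistically derivable.
Assume \neg \neg \neg a and suppose a. Then \neg \neg a (double-negation introduction), contradicting \neg \neg \neg a. So \neg a.

Yes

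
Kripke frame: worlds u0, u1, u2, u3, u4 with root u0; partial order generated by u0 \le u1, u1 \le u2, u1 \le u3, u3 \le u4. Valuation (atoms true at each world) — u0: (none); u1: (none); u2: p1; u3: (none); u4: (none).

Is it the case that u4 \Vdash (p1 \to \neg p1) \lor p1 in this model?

u4 \Vdash (p1 \to \neg p1) \lor p1 via the disjunct p1 \to \neg p1.

Yes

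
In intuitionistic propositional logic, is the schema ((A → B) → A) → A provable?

No

This is Peirce's law, which is not intuitionistically valid.
A Kripke countermodel: worlds s0, s1; order generated by s0 ≤ s1; atoms true at each world — s0:{}; s1:{A}.
s0 ⊮ ((A → B) → A) → A: already at s0 itself, s0 ⊩ (A → B) → A but s0 ⊮ A.
s0 lacks atom A, so s0 ⊮ A.
So the root s0 does not force the formula.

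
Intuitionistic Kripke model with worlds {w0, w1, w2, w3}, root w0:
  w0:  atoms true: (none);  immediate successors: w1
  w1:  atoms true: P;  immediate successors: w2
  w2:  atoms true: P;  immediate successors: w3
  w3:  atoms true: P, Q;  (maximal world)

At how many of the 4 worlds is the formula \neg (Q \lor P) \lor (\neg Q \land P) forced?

w0: does not force it — w0 \nVdash \neg (Q \lor P) \lor (\neg Q \land P): neither disjunct is forced at w0.
w1: does not force it.
w2: does not force it.
w3: does not force it.
Worlds forcing the formula: { }.

0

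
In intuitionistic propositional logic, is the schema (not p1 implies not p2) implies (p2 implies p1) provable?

No

This is the converse of contraposition, which is not intuitionistically valid.
A Kripke countermodel: worlds u0, u1; order generated by u0 <= u1; atoms true at each world — u0:{p2}; u1:{p1,p2}.
u0 does not force (not p1 implies not p2) implies (p2 implies p1): already at u0 itself, u0 forces not p1 implies not p2 but u0 does not force p2 implies p1.
u0 does not force p2 implies p1: already at u0 itself, u0 forces p2 but u0 does not force p1.
u0 lacks atom p1, so u0 does not force p1.
So the root u0 does not force the formula.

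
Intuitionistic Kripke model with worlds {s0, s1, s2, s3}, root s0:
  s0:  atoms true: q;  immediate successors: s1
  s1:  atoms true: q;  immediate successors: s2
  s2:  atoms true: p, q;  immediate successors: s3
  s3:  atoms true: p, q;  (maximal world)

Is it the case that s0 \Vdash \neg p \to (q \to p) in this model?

s0 \Vdash \neg p \to (q \to p) vacuously: no world accessible from s0 forces the antecedent \neg p.

Yes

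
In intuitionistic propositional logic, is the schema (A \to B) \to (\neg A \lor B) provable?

This is the material-implication-as-disjunction principle, which is not intuitionistically valid.
A Kripke countermodel: worlds a, b; order generated by a \le b; atoms true at each world — a:{}; b:{A,B}.
a \nVdash (A \to B) \to (\neg A \lor B): already at a itself, a \Vdash A \to B but a \nVdash \neg A \lor B.
a \nVdash \neg A \lor B: neither disjunct is forced at a.
a \nVdash \neg A since b is accessible from a and b \Vdash A.
So the root a does not force the formula.

No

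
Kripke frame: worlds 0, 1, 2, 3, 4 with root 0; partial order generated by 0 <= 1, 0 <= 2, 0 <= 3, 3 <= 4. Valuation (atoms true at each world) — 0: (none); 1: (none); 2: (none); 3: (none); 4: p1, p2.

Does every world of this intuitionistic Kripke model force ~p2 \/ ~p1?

No

Not every world: 0 ||-/- ~p2 \/ ~p1.
0 ||-/- ~p2 \/ ~p1: neither disjunct is forced at 0.
0 ||-/- ~p2 since 4 is accessible from 0 and 4 ||- p2.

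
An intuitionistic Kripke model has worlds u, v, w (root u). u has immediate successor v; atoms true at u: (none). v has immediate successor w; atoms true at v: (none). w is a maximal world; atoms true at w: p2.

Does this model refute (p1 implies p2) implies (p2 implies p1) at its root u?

Yes

u does not force (p1 implies p2) implies (p2 implies p1): already at u itself, u forces p1 implies p2 but u does not force p2 implies p1.
u does not force p2 implies p1: at the accessible world w, w forces p2 but w does not force p1.
w lacks atom p1, so w does not force p1.
So the root u does not force (p1 implies p2) implies (p2 implies p1); the model is a countermodel.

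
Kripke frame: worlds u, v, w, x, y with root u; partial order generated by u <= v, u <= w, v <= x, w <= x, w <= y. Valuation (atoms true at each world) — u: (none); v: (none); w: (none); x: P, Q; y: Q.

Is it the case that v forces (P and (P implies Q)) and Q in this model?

No

v does not force (P and (P implies Q)) and Q since v fails P and (P implies Q).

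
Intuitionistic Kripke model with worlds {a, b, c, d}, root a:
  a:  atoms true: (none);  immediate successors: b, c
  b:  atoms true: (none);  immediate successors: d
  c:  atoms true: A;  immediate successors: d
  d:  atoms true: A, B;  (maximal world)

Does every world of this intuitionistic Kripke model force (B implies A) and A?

No

Not every world: a does not force (B implies A) and A.
a does not force (B implies A) and A since a fails A.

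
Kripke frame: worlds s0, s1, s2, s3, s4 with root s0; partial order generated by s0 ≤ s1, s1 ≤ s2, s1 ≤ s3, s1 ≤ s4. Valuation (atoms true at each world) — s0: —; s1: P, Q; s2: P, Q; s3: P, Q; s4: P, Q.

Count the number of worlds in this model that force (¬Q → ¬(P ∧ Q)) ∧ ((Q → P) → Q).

4

s0: does not force it — s0 ⊮ (¬Q → ¬(P ∧ Q)) ∧ ((Q → P) → Q) since s0 fails (Q → P) → Q.
s1: forces it.
s2: forces it.
s3: forces it.
s4: forces it.
Worlds forcing the formula: {s1, s2, s3, s4}.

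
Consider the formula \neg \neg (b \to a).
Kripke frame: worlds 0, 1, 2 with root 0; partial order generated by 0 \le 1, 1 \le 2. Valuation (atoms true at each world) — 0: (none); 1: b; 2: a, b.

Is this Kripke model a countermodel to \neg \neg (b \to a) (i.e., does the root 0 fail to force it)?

0 \Vdash \neg \neg (b \to a): no world accessible from 0 forces \neg (b \to a).
So the root 0 forces \neg \neg (b \to a); the model is not a countermodel.

No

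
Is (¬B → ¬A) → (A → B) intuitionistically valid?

This is the converse of contraposition, which is not intuitionistically valid.
A Kripke countermodel: worlds 0, 1; order generated by 0 ≤ 1; atoms true at each world — 0:{A}; 1:{A,B}.
0 ⊮ (¬B → ¬A) → (A → B): already at 0 itself, 0 ⊩ ¬B → ¬A but 0 ⊮ A → B.
0 ⊮ A → B: already at 0 itself, 0 ⊩ A but 0 ⊮ B.
0 lacks atom B, so 0 ⊮ B.
So the root 0 does not force the formula.

No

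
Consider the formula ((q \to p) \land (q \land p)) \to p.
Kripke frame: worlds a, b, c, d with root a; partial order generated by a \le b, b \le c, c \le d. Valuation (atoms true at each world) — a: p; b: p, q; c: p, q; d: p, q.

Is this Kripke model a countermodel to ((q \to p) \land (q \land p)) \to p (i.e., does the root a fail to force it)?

No

a \Vdash ((q \to p) \land (q \land p)) \to p: every world accessible from a that forces (q \to p) \land (q \land p) (namely b, c, d) also forces p.
So the root a forces ((q \to p) \land (q \land p)) \to p; the model is not a countermodel.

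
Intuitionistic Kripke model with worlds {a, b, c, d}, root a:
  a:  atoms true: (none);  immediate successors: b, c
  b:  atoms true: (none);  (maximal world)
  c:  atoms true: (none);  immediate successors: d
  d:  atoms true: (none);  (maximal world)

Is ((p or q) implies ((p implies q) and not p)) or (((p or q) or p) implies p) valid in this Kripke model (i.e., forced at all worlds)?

Yes

a forces ((p or q) implies ((p implies q) and not p)) or (((p or q) or p) implies p) via the disjunct (p or q) implies ((p implies q) and not p).
Since the root a forces ((p or q) implies ((p implies q) and not p)) or (((p or q) or p) implies p) and forcing is persistent (monotone upward), every world forces it.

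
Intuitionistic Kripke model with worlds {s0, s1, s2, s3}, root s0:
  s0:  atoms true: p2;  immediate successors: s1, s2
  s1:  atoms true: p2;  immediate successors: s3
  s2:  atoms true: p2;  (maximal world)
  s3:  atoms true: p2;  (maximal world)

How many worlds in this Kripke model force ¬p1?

s0: forces it.
s1: forces it.
s2: forces it.
s3: forces it.
Worlds forcing the formula: {s0, s1, s2, s3}.

4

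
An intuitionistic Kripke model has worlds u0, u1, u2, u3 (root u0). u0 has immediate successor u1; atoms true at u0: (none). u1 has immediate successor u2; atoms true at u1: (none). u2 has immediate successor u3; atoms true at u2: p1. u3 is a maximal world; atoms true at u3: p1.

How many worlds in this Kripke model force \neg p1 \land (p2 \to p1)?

0

u0: does not force it — u0 \nVdash \neg p1 \land (p2 \to p1) since u0 fails \neg p1.
u1: does not force it — u1 \nVdash \neg p1 \land (p2 \to p1) since u1 fails \neg p1.
u2: does not force it — u2 \nVdash \neg p1 \land (p2 \to p1) since u2 fails \neg p1.
u3: does not force it.
Worlds forcing the formula: { }.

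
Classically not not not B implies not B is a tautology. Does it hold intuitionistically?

Yes

This is triple-negation reduction, which is intuitionistically derivable.
Assume not not not B and suppose B. Then not not B (double-negation introduction), contradicting not not not B. So not B.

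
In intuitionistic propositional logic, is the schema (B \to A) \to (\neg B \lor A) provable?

This is the material-implication-as-disjunction principle, which is not intuitionistically valid.
A Kripke countermodel: worlds s0, s1; order generated by s0 \le s1; atoms true at each world — s0:{}; s1:{A,B}.
s0 \nVdash (B \to A) \to (\neg B \lor A): already at s0 itself, s0 \Vdash B \to A but s0 \nVdash \neg B \lor A.
s0 \nVdash \neg B \lor A: neither disjunct is forced at s0.
s0 \nVdash \neg B since s1 is accessible from s0 and s1 \Vdash B.
So the root s0 does not force the formula.

No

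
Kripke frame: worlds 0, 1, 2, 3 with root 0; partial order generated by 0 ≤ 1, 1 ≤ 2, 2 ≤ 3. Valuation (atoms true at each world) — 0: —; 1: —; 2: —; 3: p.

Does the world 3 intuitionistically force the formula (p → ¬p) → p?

Yes

3 ⊩ (p → ¬p) → p vacuously: no world accessible from 3 forces the antecedent p → ¬p.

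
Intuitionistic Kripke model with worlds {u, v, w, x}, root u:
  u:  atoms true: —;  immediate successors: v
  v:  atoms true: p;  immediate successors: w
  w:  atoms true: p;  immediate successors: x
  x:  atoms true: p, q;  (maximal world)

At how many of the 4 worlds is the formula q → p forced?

u: forces it.
v: forces it.
w: forces it.
x: forces it.
Worlds forcing the formula: {u, v, w, x}.

4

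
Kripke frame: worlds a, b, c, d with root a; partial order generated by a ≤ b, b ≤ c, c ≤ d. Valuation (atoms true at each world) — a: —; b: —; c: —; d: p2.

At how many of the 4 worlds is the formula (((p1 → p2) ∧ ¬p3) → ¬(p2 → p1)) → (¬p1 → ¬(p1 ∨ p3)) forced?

4

a: forces it.
b: forces it.
c: forces it.
d: forces it.
Worlds forcing the formula: {a, b, c, d}.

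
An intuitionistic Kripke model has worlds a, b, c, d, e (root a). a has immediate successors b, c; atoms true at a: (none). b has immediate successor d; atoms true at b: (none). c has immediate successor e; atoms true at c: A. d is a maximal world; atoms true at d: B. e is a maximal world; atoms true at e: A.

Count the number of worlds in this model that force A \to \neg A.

2

a: does not force it — a \nVdash A \to \neg A: at the accessible world c, c \Vdash A but c \nVdash \neg A.
b: forces it.
c: does not force it — c \nVdash A \to \neg A: already at c itself, c \Vdash A but c \nVdash \neg A.
d: forces it.
e: does not force it.
Worlds forcing the formula: {b, d}.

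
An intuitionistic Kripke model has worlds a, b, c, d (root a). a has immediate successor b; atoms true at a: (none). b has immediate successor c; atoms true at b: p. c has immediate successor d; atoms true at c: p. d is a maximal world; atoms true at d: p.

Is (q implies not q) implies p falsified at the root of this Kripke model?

a does not force (q implies not q) implies p: already at a itself, a forces q implies not q but a does not force p.
a lacks atom p, so a does not force p.
So the root a does not force (q implies not q) implies p; the model is a countermodel.

Yes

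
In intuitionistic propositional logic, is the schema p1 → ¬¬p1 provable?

Yes

This is double-negation introduction, which is intuitionistically derivable.
If a world forces p1 then every accessible world forces p1 (persistence), so none forces ¬p1; hence ¬¬p1.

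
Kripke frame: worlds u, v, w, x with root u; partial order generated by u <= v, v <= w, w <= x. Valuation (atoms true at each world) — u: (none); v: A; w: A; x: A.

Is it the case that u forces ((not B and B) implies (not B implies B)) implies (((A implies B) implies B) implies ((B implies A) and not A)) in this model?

u does not force ((not B and B) implies (not B implies B)) implies (((A implies B) implies B) implies ((B implies A) and not A)): already at u itself, u forces (not B and B) implies (not B implies B) but u does not force ((A implies B) implies B) implies ((B implies A) and not A).
u does not force ((A implies B) implies B) implies ((B implies A) and not A): already at u itself, u forces (A implies B) implies B but u does not force (B implies A) and not A.
u does not force (B implies A) and not A since u fails not A.

No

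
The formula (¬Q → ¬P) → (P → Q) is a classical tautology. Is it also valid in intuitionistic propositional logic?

This is the converse of contraposition, which is not intuitionistically valid.
A Kripke countermodel: worlds u0, u1; order generated by u0 ≤ u1; atoms true at each world — u0:{P}; u1:{P,Q}.
u0 ⊮ (¬Q → ¬P) → (P → Q): already at u0 itself, u0 ⊩ ¬Q → ¬P but u0 ⊮ P → Q.
u0 ⊮ P → Q: already at u0 itself, u0 ⊩ P but u0 ⊮ Q.
u0 lacks atom Q, so u0 ⊮ Q.
So the root u0 does not force the formula.

No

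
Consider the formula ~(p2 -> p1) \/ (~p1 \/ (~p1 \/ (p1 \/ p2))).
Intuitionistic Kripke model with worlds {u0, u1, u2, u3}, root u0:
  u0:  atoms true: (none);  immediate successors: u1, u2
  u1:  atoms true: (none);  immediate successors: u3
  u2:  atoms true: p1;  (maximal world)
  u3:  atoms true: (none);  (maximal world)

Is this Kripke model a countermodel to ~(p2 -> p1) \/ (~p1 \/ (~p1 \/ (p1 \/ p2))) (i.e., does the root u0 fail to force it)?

Yes

u0 ||-/- ~(p2 -> p1) \/ (~p1 \/ (~p1 \/ (p1 \/ p2))): neither disjunct is forced at u0.
u0 ||-/- ~(p2 -> p1) since u0 is accessible from u0 and u0 ||- p2 -> p1.
u0 ||- p2 -> p1 vacuously: no world accessible from u0 forces the antecedent p2.
So the root u0 does not force ~(p2 -> p1) \/ (~p1 \/ (~p1 \/ (p1 \/ p2))); the model is a countermodel.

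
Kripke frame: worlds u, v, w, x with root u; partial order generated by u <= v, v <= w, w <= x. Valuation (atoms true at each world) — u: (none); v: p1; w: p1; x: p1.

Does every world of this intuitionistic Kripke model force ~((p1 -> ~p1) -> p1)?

Not every world: u ||-/- ~((p1 -> ~p1) -> p1).
u ||-/- ~((p1 -> ~p1) -> p1) since u is accessible from u and u ||- (p1 -> ~p1) -> p1.
u ||- (p1 -> ~p1) -> p1 vacuously: no world accessible from u forces the antecedent p1 -> ~p1.

No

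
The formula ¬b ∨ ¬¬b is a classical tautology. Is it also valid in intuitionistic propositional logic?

This is the weak law of excluded middle, which is not intuitionistically valid.
A Kripke countermodel: worlds s0, s1, s2; order generated by s0 ≤ s1, s0 ≤ s2; atoms true at each world — s0:{}; s1:{b}; s2:{}.
s0 ⊮ ¬b ∨ ¬¬b: neither disjunct is forced at s0.
s0 ⊮ ¬b since s1 is accessible from s0 and s1 ⊩ b.
So the root s0 does not force the formula.

No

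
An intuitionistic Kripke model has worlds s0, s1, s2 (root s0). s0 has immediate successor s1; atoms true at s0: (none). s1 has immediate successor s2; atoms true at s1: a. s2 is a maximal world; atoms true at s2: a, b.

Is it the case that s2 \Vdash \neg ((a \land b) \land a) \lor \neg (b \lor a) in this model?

s2 \nVdash \neg ((a \land b) \land a) \lor \neg (b \lor a): neither disjunct is forced at s2.
s2 \nVdash \neg ((a \land b) \land a) since s2 is accessible from s2 and s2 \Vdash (a \land b) \land a.
s2 \Vdash (a \land b) \land a since s2 forces both conjuncts.

No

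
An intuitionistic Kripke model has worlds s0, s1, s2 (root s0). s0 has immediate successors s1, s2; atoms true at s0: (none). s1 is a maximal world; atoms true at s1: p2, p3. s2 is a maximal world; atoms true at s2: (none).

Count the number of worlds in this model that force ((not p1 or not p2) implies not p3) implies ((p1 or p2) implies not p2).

s0: forces it.
s1: forces it.
s2: forces it.
Worlds forcing the formula: {s0, s1, s2}.

3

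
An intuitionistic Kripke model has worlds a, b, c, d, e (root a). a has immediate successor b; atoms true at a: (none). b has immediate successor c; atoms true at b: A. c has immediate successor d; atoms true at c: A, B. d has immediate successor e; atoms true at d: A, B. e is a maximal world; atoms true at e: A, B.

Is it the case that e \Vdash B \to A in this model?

Yes

e \Vdash B \to A: every world accessible from e that forces B (namely e) also forces A.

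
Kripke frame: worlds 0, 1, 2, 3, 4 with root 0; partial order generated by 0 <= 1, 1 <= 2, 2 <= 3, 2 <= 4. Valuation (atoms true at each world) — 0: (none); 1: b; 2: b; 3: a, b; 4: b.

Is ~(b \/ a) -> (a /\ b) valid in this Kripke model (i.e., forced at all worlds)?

Yes

0 ||- ~(b \/ a) -> (a /\ b) vacuously: no world accessible from 0 forces the antecedent ~(b \/ a).
Since the root 0 forces ~(b \/ a) -> (a /\ b) and forcing is persistent (monotone upward), every world forces it.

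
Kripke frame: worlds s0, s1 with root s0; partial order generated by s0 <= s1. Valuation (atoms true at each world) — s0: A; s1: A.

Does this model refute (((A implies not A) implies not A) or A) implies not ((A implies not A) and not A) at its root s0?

No

s0 forces (((A implies not A) implies not A) or A) implies not ((A implies not A) and not A): every world accessible from s0 that forces ((A implies not A) implies not A) or A (namely s0, s1) also forces not ((A implies not A) and not A).
So the root s0 forces (((A implies not A) implies not A) or A) implies not ((A implies not A) and not A); the model is not a countermodel.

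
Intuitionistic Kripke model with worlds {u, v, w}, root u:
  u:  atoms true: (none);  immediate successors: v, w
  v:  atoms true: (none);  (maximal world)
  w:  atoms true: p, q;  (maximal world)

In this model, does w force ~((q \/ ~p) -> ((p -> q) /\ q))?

No

w ||-/- ~((q \/ ~p) -> ((p -> q) /\ q)) since w is accessible from w and w ||- (q \/ ~p) -> ((p -> q) /\ q).
w ||- (q \/ ~p) -> ((p -> q) /\ q): every world accessible from w that forces q \/ ~p (namely w) also forces (p -> q) /\ q.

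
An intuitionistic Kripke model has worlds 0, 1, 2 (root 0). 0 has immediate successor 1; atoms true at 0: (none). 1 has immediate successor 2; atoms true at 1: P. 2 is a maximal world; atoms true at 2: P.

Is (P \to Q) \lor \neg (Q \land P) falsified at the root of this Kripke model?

No

0 \Vdash (P \to Q) \lor \neg (Q \land P) via the disjunct \neg (Q \land P).
So the root 0 forces (P \to Q) \lor \neg (Q \land P); the model is not a countermodel.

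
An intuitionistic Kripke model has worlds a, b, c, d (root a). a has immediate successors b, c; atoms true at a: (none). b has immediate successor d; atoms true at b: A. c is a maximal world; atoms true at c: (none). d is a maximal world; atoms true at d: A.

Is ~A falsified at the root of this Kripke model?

Yes

a ||-/- ~A since b is accessible from a and b ||- A.
So the root a does not force ~A; the model is a countermodel.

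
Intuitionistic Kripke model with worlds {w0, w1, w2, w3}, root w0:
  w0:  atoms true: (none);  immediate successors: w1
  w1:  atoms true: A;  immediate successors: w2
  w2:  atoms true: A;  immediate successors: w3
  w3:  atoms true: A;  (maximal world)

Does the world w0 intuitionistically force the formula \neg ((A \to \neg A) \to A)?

w0 \nVdash \neg ((A \to \neg A) \to A) since w0 is accessible from w0 and w0 \Vdash (A \to \neg A) \to A.
w0 \Vdash (A \to \neg A) \to A vacuously: no world accessible from w0 forces the antecedent A \to \neg A.

No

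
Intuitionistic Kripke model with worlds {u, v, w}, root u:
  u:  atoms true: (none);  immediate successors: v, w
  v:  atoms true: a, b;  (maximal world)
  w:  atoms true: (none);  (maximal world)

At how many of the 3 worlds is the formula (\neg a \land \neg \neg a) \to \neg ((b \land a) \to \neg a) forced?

3

u: forces it.
v: forces it.
w: forces it.
Worlds forcing the formula: {u, v, w}.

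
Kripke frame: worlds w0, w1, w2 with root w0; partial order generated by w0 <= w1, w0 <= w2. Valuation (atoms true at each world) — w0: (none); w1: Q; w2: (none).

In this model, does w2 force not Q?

w2 forces not Q: no world accessible from w2 forces Q.

Yes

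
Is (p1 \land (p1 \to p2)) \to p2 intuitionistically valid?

This is modus ponens in implicational form, which is intuitionistically derivable.
If a world forces p1 and p1 \to p2, then applying the implication at that world (which is accessible from itself) gives p2.

Yes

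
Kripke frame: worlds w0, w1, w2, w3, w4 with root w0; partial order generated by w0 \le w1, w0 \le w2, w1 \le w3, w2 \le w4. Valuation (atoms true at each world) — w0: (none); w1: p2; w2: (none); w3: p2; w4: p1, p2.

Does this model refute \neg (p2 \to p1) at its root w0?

Yes

w0 \nVdash \neg (p2 \to p1) since w2 is accessible from w0 and w2 \Vdash p2 \to p1.
w2 \Vdash p2 \to p1: every world accessible from w2 that forces p2 (namely w4) also forces p1.
So the root w0 does not force \neg (p2 \to p1); the model is a countermodel.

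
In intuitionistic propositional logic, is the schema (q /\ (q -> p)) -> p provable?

This is modus ponens in implicational form, which is intuitionistically derivable.
If a world forces q and q -> p, then applying the implication at that world (which is accessible from itself) gives p.

Yes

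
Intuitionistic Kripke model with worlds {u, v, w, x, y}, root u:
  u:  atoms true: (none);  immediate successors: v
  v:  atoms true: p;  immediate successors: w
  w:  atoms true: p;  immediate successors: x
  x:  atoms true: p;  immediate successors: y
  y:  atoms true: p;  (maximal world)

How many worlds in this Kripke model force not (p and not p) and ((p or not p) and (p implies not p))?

0

u: does not force it — u does not force not (p and not p) and ((p or not p) and (p implies not p)) since u fails (p or not p) and (p implies not p).
v: does not force it — v does not force not (p and not p) and ((p or not p) and (p implies not p)) since v fails (p or not p) and (p implies not p).
w: does not force it — w does not force not (p and not p) and ((p or not p) and (p implies not p)) since w fails (p or not p) and (p implies not p).
x: does not force it.
y: does not force it.
Worlds forcing the formula: { }.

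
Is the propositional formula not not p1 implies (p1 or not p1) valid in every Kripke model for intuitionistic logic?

No

This is a variant of double-negation elimination (deriving excluded middle from double negation), which is not intuitionistically valid.
A Kripke countermodel: worlds 0, 1; order generated by 0 <= 1; atoms true at each world — 0:{}; 1:{p1}.
0 does not force not not p1 implies (p1 or not p1): already at 0 itself, 0 forces not not p1 but 0 does not force p1 or not p1.
0 does not force p1 or not p1: neither disjunct is forced at 0.
0 lacks atom p1, so 0 does not force p1.
So the root 0 does not force the formula.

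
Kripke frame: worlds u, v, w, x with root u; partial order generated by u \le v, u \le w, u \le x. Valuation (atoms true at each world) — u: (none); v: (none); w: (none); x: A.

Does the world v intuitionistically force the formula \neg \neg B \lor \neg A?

Yes

v \Vdash \neg \neg B \lor \neg A via the disjunct \neg A.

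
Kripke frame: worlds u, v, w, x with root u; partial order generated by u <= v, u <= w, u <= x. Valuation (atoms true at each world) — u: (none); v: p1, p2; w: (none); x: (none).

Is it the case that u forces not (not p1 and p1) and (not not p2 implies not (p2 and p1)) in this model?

u does not force not (not p1 and p1) and (not not p2 implies not (p2 and p1)) since u fails not not p2 implies not (p2 and p1).

No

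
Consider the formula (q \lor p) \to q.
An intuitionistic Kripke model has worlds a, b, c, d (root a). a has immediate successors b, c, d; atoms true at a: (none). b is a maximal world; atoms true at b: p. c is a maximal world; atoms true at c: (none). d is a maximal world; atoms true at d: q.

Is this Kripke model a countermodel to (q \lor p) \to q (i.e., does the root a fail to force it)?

a \nVdash (q \lor p) \to q: at the accessible world b, b \Vdash q \lor p but b \nVdash q.
b lacks atom q, so b \nVdash q.
So the root a does not force (q \lor p) \to q; the model is a countermodel.

Yes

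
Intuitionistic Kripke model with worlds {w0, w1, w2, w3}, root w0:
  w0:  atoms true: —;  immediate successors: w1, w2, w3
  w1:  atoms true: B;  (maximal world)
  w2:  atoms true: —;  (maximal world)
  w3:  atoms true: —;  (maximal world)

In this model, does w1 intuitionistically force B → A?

No

w1 ⊮ B → A: already at w1 itself, w1 ⊩ B but w1 ⊮ A.
w1 lacks atom A, so w1 ⊮ A.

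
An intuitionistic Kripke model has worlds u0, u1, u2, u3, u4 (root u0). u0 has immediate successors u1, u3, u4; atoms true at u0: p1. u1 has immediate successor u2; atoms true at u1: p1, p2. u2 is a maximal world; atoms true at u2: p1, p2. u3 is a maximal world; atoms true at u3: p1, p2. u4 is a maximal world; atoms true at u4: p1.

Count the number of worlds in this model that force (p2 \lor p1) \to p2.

u0: does not force it — u0 \nVdash (p2 \lor p1) \to p2: already at u0 itself, u0 \Vdash p2 \lor p1 but u0 \nVdash p2.
u1: forces it.
u2: forces it.
u3: forces it.
u4: does not force it.
Worlds forcing the formula: {u1, u2, u3}.

3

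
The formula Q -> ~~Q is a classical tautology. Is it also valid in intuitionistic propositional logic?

This is double-negation introduction, which is intuitionistically derivable.
If a world forces Q then every accessible world forces Q (persistence), so none forces ~Q; hence ~~Q.

Yes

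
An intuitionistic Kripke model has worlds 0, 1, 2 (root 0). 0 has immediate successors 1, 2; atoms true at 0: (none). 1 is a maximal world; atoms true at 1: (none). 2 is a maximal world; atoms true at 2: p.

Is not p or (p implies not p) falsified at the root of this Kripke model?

Yes

0 does not force not p or (p implies not p): neither disjunct is forced at 0.
0 does not force not p since 2 is accessible from 0 and 2 forces p.
So the root 0 does not force not p or (p implies not p); the model is a countermodel.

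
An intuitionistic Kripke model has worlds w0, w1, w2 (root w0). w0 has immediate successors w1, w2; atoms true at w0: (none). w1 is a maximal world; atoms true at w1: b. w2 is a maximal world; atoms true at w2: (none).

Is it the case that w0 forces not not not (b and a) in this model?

Yes

w0 forces not not not (b and a): no world accessible from w0 forces not not (b and a).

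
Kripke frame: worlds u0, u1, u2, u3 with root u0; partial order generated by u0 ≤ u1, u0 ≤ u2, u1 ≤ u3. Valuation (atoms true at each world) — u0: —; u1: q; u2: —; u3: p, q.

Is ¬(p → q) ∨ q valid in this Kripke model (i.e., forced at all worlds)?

No

Not every world: u0 ⊮ ¬(p → q) ∨ q.
u0 ⊮ ¬(p → q) ∨ q: neither disjunct is forced at u0.
u0 ⊮ ¬(p → q) since u0 is accessible from u0 and u0 ⊩ p → q.
u0 ⊩ p → q: every world accessible from u0 that forces p (namely u3) also forces q.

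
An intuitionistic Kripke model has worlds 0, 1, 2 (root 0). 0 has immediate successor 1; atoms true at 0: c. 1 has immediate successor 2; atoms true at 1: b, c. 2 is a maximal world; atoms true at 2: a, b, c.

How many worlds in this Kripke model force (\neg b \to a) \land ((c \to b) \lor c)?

3

0: forces it.
1: forces it.
2: forces it.
Worlds forcing the formula: {0, 1, 2}.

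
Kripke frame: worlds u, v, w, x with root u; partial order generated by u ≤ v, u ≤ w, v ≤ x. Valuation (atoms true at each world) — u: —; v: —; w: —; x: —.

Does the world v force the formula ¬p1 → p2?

v ⊮ ¬p1 → p2: already at v itself, v ⊩ ¬p1 but v ⊮ p2.
v lacks atom p2, so v ⊮ p2.

No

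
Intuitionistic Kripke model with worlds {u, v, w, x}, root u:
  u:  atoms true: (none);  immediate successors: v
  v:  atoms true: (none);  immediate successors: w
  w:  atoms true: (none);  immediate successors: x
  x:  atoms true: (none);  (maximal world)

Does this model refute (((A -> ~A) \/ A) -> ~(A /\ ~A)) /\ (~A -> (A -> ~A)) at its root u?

No

u ||- (((A -> ~A) \/ A) -> ~(A /\ ~A)) /\ (~A -> (A -> ~A)) since u forces both conjuncts.
So the root u forces (((A -> ~A) \/ A) -> ~(A /\ ~A)) /\ (~A -> (A -> ~A)); the model is not a countermodel.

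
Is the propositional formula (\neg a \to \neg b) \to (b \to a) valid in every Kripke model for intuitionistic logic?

This is the converse of contraposition, which is not intuitionistically valid.
A Kripke countermodel: worlds u, v; order generated by u \le v; atoms true at each world — u:{b}; v:{a,b}.
u \nVdash (\neg a \to \neg b) \to (b \to a): already at u itself, u \Vdash \neg a \to \neg b but u \nVdash b \to a.
u \nVdash b \to a: already at u itself, u \Vdash b but u \nVdash a.
u lacks atom a, so u \nVdash a.
So the root u does not force the formula.

No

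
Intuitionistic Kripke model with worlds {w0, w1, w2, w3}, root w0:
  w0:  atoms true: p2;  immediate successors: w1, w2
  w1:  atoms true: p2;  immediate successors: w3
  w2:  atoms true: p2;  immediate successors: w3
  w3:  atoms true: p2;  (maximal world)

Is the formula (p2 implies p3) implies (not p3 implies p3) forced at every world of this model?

Yes

w0 forces (p2 implies p3) implies (not p3 implies p3) vacuously: no world accessible from w0 forces the antecedent p2 implies p3.
Since the root w0 forces (p2 implies p3) implies (not p3 implies p3) and forcing is persistent (monotone upward), every world forces it.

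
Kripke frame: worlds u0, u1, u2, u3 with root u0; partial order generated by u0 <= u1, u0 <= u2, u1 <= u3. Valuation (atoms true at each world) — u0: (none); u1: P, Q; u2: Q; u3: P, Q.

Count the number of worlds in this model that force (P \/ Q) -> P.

u0: does not force it — u0 ||-/- (P \/ Q) -> P: at the accessible world u2, u2 ||- P \/ Q but u2 ||-/- P.
u1: forces it.
u2: does not force it — u2 ||-/- (P \/ Q) -> P: already at u2 itself, u2 ||- P \/ Q but u2 ||-/- P.
u3: forces it.
Worlds forcing the formula: {u1, u3}.

2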